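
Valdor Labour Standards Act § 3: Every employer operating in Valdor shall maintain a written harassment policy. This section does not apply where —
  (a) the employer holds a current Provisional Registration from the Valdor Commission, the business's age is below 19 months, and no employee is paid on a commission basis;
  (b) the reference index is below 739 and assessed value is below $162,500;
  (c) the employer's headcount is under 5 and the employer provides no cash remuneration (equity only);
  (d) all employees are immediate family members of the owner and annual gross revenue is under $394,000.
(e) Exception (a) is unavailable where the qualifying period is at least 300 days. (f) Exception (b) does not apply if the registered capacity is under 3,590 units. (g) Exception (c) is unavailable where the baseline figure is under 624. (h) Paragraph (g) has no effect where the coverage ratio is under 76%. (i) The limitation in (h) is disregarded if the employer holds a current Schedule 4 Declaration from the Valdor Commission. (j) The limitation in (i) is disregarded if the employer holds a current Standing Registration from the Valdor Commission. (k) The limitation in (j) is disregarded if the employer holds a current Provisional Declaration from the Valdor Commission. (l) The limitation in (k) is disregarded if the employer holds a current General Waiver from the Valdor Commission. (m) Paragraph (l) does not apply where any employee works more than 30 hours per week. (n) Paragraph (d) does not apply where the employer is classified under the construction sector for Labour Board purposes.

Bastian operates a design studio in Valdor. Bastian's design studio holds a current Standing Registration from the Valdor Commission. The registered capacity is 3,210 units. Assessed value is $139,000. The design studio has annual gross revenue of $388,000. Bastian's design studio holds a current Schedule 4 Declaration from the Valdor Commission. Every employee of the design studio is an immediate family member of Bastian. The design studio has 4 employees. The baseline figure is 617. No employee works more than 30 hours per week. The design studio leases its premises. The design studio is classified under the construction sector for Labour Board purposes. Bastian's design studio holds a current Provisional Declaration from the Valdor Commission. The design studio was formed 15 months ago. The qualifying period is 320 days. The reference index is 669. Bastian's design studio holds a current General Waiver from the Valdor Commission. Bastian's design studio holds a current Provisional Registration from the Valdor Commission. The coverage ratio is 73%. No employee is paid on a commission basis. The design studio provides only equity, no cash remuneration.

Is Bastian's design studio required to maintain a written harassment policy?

No — exception (c) applies; Bastian's design studio is not required to maintain a written harassment policy.

Exception (a) is satisfied on its face — a current Provisional Registration is held; the business's age is 15 months, below the 19 months limit; no employee is paid on commission. Turning to paragraph (e): (e) is triggered — the qualifying period is 320 days, meeting the 300 days threshold. Exception (a) does not apply.
Exception (b)'s conditions are all satisfied: the reference index is 669, below the 739 limit; assessed value is $139,000, below the $162,500 limit. Turning to paragraph (f): (f) applies — the registered capacity is 3,210 units, under the 3,590 units limit. So (b) is unavailable.
Exception (c): the employer's headcount is 4, under the 5 limit; remuneration is equity-only — every condition holds. As to paragraphs (g)–(m): (g) is engaged (the baseline figure is 617, under the 624 limit), but is set aside by (h): (h) operates against (g): the coverage ratio is 73%, under the 76% limit. (i) would limit (h) — a current Schedule 4 Declaration is held — but (j) sets (i) aside: (j) operates against (i): a current Standing Registration is held. (k) would limit (j) — a current Provisional Declaration is held — but (l) sets (k) aside: (l) operates against (k): a current General Waiver is held. (m) is not engaged (no employee exceeds 30 hours/week), so (l) stands. Exception (c) stands.
Exception (d) is satisfied on its face — every employee is an immediate family member; annual gross revenue is $388,000, under the $394,000 limit. But: (n) operates against (d): the design studio is classified under the construction sector. Exception (d) does not apply.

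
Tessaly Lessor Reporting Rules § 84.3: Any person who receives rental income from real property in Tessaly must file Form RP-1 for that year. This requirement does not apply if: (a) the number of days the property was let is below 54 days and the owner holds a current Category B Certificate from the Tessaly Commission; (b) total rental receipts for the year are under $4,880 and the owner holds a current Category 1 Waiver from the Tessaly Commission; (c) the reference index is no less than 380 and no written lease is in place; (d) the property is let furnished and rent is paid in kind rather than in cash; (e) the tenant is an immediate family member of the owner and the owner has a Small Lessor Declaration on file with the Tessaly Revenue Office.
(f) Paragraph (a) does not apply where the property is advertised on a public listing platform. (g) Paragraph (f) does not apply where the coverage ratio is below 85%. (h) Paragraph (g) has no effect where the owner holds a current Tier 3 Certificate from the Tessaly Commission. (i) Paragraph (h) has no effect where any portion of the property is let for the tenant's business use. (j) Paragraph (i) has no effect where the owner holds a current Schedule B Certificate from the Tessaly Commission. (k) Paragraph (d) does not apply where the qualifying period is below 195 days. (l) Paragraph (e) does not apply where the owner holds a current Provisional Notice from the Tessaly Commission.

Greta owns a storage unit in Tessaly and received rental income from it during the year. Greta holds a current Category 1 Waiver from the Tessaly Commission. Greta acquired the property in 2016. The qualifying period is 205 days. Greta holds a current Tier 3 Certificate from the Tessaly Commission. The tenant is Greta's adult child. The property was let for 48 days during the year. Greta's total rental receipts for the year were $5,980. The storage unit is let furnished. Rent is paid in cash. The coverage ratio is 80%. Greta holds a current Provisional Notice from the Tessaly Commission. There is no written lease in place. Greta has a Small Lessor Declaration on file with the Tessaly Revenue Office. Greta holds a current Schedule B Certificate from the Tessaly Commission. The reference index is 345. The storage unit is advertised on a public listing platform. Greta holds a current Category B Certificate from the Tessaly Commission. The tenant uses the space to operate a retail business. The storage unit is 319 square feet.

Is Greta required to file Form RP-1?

Exception (a): the number of days the property was let is 48 days, below the 54 days limit; a current Category B Certificate is held — every condition holds. However, paragraphs (f)–(j) must be considered: (f) applies — the property is publicly advertised. (g) applies (the coverage ratio is 80%, below the 85% limit), but is itself disapplied by (h): (h) is engaged — a current Tier 3 Certificate is held. (i) applies (the space is let for business use), but is displaced by (j): (j) operates against (i): a current Schedule B Certificate is held. Exception (a) does not apply.
Exception (b) requires that total rental receipts for the year are under $4,880; but total rental receipts for the year are $5,980, not under $4,880, so (b) is unavailable.
Exception (c) requires that the reference index is no less than 380; but the reference index is 345, short of 380, so (c) is unavailable.
Exception (d) fails — rent is paid in cash.
Exception (e): the tenant is an immediate family member; a Small Lessor Declaration is on file — every condition holds. But applying paragraph (l): (l) operates — a current Provisional Notice is held. Exception (e) does not apply.
No exception is made out. Greta falls within the general rule.

Yes — Greta must file Form RP-1.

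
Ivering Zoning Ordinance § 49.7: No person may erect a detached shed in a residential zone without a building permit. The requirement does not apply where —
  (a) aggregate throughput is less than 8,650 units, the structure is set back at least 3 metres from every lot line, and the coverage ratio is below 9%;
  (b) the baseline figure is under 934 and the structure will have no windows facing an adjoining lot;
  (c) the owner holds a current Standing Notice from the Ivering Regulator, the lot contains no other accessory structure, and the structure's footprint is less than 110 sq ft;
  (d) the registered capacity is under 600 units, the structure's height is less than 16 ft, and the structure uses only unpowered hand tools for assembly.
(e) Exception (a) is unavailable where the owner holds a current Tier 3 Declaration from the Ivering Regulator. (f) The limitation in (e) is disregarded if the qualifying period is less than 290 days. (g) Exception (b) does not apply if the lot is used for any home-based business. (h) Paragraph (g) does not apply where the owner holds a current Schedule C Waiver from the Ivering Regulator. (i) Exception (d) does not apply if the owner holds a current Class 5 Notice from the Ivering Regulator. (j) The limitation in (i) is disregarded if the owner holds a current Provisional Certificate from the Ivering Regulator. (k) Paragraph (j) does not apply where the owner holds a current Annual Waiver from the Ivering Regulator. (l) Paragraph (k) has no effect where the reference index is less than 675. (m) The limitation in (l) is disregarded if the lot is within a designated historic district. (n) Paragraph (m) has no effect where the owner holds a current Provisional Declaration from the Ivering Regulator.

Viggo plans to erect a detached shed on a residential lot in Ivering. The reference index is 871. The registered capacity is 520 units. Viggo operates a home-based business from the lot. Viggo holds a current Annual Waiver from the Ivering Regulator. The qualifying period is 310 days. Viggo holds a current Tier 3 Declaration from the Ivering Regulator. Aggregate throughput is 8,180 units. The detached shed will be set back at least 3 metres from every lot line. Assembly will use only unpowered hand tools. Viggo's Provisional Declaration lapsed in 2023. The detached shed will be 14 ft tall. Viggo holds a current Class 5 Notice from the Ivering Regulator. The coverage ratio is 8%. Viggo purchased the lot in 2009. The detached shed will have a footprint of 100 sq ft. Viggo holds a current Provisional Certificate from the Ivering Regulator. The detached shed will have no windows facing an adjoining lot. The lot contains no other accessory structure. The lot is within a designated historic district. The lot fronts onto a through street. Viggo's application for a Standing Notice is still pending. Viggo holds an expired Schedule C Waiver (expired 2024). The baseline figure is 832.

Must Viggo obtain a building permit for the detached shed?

Yes — Viggo must obtain a building permit.

Exception (a): aggregate throughput is 8,180 units, less than the 8,650 units limit; the setback is at least 3 m on every side; the coverage ratio is 8%, below the 9% limit — every condition holds. But applying paragraphs (e)–(f): (e) is triggered — a current Tier 3 Declaration is held. (f), which would lift (e), is inapplicable — the qualifying period is 310 days, not less than 290 days. So (a) is unavailable.
Exception (b): the baseline figure is 832, under the 934 limit; no windows face an adjoining lot — every condition holds. However, paragraphs (g)–(h) must be considered: (g) operates against (b): a home-based business operates on the lot. (h) does not operate here (no current Schedule C Waiver is held), so (g) stands. So (b) is unavailable.
Exception (c) requires that the owner holds a current Standing Notice from the Ivering Regulator; but the Standing Notice is not current, so (c) is unavailable.
Exception (d) is satisfied on its face — the registered capacity is 520 units, under the 600 units limit; the structure's height is 14 ft, less than the 16 ft limit; assembly uses only hand tools. But: (i) operates — a current Class 5 Notice is held. (j) is triggered (a current Provisional Certificate is held), but is overridden by (k): (k) is engaged — a current Annual Waiver is held. (l) is inapplicable (the reference index is 871, not less than 675), so (k) stands. So (d) is unavailable.
Every exception is unavailable, so the rule governs.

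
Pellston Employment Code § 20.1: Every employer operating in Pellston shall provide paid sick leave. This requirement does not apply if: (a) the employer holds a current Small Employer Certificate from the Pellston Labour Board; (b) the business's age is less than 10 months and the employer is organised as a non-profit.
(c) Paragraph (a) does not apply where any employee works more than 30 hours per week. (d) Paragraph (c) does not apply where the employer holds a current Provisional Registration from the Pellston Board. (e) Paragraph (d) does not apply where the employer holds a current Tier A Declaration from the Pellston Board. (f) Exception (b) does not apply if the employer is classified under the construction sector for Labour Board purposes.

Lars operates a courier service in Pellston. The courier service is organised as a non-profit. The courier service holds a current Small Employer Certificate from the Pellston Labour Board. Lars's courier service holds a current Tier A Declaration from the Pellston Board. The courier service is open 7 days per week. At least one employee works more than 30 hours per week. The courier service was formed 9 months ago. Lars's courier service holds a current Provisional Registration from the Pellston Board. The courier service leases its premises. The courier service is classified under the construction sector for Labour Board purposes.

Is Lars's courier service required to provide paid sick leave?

Yes — Lars's courier service must provide paid sick leave.

All of (a)'s requirements are met (a current Small Employer Certificate is held). But applying paragraphs (c)–(e): (c) operates against (a): at least one employee exceeds 30 hours/week. (d) operates (a current Provisional Registration is held), but is overridden by (e): (e) operates against (d): a current Tier A Declaration is held. (a) is therefore removed.
Exception (b): the business's age is 9 months, less than the 10 months limit; the employer is a non-profit — every condition holds. But: (f) operates against (b): the courier service is classified under the construction sector. So (b) is unavailable.
Every exception is unavailable, so the rule governs.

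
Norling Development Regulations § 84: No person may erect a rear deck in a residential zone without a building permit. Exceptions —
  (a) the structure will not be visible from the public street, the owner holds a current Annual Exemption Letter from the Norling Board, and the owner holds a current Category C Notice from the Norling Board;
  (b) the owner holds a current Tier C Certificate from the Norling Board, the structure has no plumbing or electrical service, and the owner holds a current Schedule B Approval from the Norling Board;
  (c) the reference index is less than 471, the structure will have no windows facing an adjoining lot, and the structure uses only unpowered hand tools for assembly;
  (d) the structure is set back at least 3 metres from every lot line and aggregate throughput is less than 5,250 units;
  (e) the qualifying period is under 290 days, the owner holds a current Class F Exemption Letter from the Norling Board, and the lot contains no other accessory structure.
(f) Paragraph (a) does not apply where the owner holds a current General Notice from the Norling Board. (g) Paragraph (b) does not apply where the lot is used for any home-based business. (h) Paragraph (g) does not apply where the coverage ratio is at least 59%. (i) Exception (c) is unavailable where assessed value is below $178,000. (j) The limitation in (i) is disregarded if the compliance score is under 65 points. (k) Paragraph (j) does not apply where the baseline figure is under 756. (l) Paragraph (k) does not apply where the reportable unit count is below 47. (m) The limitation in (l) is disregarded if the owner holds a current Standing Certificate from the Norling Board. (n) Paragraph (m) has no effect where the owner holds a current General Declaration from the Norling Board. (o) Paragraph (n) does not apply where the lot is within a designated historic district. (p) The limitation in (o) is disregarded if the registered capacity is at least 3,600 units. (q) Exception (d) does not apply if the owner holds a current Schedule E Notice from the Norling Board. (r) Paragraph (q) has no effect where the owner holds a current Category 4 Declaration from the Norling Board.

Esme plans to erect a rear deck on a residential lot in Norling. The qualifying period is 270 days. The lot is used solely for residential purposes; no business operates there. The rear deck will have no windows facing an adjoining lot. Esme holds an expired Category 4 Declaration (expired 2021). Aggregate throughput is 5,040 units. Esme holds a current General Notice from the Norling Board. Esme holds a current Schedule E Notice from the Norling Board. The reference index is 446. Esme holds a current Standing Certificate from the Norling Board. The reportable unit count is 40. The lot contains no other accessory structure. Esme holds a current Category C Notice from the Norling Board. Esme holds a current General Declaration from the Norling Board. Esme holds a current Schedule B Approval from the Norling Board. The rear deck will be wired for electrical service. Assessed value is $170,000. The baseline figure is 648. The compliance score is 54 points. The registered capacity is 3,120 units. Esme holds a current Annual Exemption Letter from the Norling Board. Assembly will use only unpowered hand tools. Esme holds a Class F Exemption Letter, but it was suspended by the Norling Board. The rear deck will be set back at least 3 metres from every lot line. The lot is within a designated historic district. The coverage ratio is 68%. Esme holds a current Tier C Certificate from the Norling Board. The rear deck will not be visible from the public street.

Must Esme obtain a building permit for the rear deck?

Exception (a)'s conditions are all satisfied: the structure will not be visible from the street; a current Annual Exemption Letter is held; a current Category C Notice is held. However, paragraph (f) must be considered: (f) operates against (a): a current General Notice is held. Exception (a) does not apply.
Exception (b) requires that the structure has no plumbing or electrical service; but electrical service is planned, so (b) is unavailable.
All of (c)'s requirements are met (the reference index is 446, less than the 471 limit; no windows face an adjoining lot; assembly uses only hand tools). Turning to paragraphs (i)–(p): (i) operates — assessed value is $170,000, below the $178,000 limit. (j) would limit (i) — the compliance score is 54 points, under the 65 points limit — but (k) sets (j) aside: (k) applies — the baseline figure is 648, under the 756 limit. (l) would limit (k) — the reportable unit count is 40, below the 47 limit — but (m) sets (l) aside: (m) operates against (l): a current Standing Certificate is held. (n) is engaged (a current General Declaration is held), but is overridden by (o): (o) operates against (n): the lot is in a historic district. (p), which would lift (o), does not operate here — the registered capacity is 3,120 units, short of 3,600 units. So (c) is unavailable.
Exception (d) is satisfied on its face — the setback is at least 3 m on every side; aggregate throughput is 5,040 units, less than the 5,250 units limit. However, paragraphs (q)–(r) must be considered: (q) operates against (d): a current Schedule E Notice is held. (r) is inapplicable (the Category 4 Declaration is not current), so (q) stands. Exception (d) does not apply.
Exception (e) requires that the owner holds a current Class F Exemption Letter from the Norling Board; but the Class F Exemption Letter is not current, so (e) is unavailable.
No exception applies. The general rule governs.

Yes — Esme must obtain a building permit.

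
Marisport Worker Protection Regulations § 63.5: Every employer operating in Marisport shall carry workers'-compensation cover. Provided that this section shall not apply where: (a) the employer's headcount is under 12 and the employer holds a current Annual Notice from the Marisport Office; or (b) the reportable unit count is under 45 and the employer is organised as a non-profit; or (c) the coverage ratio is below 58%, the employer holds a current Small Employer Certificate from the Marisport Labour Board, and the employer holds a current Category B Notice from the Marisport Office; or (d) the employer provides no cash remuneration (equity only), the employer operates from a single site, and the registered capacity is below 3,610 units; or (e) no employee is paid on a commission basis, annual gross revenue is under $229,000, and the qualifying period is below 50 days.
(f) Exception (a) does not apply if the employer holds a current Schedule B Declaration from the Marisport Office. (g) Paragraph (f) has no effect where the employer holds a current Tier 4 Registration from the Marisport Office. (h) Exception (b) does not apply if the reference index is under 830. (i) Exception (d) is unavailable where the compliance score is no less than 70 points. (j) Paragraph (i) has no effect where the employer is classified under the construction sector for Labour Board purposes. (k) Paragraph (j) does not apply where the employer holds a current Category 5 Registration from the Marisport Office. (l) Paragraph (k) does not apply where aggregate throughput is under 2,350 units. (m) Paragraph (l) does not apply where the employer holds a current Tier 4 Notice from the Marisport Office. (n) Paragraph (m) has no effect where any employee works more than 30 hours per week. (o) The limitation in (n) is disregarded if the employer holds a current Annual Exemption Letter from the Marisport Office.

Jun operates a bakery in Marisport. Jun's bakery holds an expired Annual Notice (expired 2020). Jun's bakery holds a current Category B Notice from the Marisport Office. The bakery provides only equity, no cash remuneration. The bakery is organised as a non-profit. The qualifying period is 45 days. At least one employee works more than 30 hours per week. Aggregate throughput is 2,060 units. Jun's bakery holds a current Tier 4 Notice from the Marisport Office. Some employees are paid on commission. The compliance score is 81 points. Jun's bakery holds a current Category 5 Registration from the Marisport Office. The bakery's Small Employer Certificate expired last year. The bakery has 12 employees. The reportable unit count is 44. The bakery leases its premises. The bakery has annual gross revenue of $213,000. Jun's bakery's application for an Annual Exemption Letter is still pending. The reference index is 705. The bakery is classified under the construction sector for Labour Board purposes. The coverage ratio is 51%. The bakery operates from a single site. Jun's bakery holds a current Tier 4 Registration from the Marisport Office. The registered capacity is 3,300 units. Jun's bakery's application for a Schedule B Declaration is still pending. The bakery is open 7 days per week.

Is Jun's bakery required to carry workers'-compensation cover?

Exception (a) fails — the employer's headcount is 12, not under 12.
Exception (b)'s conditions are all satisfied: the reportable unit count is 44, under the 45 limit; the employer is a non-profit. But applying paragraph (h): (h) is engaged — the reference index is 705, under the 830 limit. Exception (b) does not apply.
Exception (c) does not apply: the Small Employer Certificate has expired.
Exception (d): remuneration is equity-only; the employer operates from a single site; the registered capacity is 3,300 units, below the 3,610 units limit — every condition holds. As to paragraphs (i)–(o): (i) is triggered (the compliance score is 81 points, meeting the 70 points threshold), but is itself disapplied by (j): (j) operates against (i): the bakery is classified under the construction sector. (k) is triggered (a current Category 5 Registration is held), but is displaced by (l): (l) operates against (k): aggregate throughput is 2,060 units, under the 2,350 units limit. (m) would limit (l) — a current Tier 4 Notice is held — but (n) sets (m) aside: (n) operates against (m): at least one employee exceeds 30 hours/week. (o) is inapplicable (the Annual Exemption Letter is not current), so (n) stands. Exception (d) stands.
Exception (e) does not apply: some employees are paid on commission.

No — exception (d) applies; Jun's bakery is not required to carry workers'-compensation cover.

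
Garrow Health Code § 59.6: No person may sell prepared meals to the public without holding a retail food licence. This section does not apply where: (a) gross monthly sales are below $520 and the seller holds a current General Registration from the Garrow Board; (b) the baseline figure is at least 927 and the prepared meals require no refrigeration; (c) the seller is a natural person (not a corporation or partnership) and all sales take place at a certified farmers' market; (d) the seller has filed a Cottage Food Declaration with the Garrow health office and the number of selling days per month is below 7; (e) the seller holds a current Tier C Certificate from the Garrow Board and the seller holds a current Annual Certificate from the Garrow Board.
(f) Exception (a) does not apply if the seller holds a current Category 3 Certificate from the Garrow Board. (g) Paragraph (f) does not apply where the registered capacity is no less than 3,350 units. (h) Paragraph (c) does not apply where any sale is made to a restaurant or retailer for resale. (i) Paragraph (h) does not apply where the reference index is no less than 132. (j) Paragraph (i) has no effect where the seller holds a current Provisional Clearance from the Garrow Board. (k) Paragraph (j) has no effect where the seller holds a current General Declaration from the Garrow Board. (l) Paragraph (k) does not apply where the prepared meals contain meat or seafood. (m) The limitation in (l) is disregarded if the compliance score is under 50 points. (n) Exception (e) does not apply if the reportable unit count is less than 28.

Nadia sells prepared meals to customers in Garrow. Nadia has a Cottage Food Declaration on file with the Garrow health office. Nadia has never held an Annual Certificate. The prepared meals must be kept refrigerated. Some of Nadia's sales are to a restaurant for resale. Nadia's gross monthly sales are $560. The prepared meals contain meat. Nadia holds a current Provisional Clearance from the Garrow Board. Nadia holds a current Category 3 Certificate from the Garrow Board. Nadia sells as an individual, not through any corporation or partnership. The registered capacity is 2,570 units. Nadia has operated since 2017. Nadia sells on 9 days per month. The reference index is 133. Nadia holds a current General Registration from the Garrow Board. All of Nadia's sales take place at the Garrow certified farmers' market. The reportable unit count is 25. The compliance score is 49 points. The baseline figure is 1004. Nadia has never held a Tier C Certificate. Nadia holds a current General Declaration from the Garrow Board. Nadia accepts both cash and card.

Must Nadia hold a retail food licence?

Exception (a) requires that gross monthly sales are below $520; but gross monthly sales are $560, not below $520, so (a) is unavailable.
Exception (b) requires that the prepared meals require no refrigeration; but the prepared meals require refrigeration, so (b) is unavailable.
Exception (c)'s conditions are all satisfied: the seller is a natural person; all sales are at a certified farmers' market. Under paragraphs (h)–(m): (h) is triggered (some sales are to a restaurant for resale), but is displaced by (i): (i) operates — the reference index is 133, meeting the 132 threshold. (j) operates (a current Provisional Clearance is held), but is set aside by (k): (k) is engaged — a current General Declaration is held. (l) applies (the prepared meals contain meat), but yields to (m): (m) applies — the compliance score is 49 points, under the 50 points limit. So (c) applies.
Exception (d) fails — the number of selling days per month is 9, not below 7.
Exception (e) requires that the seller holds a current Tier C Certificate from the Garrow Board; but the Tier C Certificate is not current, so (e) is unavailable.

No — exception (c) applies; Nadia is not required to hold a retail food licence.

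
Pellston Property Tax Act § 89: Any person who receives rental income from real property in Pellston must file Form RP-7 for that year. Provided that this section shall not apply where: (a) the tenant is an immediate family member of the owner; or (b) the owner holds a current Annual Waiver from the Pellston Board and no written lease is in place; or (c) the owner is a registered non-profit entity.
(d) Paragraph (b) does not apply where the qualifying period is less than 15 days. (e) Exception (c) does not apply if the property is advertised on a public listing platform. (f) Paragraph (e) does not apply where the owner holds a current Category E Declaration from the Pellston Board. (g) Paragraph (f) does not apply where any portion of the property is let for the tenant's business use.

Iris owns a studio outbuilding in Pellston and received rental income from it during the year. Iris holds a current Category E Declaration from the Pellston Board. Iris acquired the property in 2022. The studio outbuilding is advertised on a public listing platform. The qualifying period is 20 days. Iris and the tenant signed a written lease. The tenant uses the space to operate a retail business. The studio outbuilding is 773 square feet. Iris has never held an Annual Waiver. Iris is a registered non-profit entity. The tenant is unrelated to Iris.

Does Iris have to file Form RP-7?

Yes — Iris must file Form RP-7.

Exception (a) requires that the tenant is an immediate family member of the owner; but the tenant is unrelated to the owner, so (a) is unavailable.
Exception (b) does not apply: no current Annual Waiver is held.
Exception (c): Iris is a registered non-profit — every condition holds. But applying paragraphs (e)–(g): (e) operates against (c): the property is publicly advertised. (f) would limit (e) — a current Category E Declaration is held — but (g) sets (f) aside: (g) operates against (f): the space is let for business use. Exception (c) does not apply.
None of the exceptions is available; § 89 applies in full.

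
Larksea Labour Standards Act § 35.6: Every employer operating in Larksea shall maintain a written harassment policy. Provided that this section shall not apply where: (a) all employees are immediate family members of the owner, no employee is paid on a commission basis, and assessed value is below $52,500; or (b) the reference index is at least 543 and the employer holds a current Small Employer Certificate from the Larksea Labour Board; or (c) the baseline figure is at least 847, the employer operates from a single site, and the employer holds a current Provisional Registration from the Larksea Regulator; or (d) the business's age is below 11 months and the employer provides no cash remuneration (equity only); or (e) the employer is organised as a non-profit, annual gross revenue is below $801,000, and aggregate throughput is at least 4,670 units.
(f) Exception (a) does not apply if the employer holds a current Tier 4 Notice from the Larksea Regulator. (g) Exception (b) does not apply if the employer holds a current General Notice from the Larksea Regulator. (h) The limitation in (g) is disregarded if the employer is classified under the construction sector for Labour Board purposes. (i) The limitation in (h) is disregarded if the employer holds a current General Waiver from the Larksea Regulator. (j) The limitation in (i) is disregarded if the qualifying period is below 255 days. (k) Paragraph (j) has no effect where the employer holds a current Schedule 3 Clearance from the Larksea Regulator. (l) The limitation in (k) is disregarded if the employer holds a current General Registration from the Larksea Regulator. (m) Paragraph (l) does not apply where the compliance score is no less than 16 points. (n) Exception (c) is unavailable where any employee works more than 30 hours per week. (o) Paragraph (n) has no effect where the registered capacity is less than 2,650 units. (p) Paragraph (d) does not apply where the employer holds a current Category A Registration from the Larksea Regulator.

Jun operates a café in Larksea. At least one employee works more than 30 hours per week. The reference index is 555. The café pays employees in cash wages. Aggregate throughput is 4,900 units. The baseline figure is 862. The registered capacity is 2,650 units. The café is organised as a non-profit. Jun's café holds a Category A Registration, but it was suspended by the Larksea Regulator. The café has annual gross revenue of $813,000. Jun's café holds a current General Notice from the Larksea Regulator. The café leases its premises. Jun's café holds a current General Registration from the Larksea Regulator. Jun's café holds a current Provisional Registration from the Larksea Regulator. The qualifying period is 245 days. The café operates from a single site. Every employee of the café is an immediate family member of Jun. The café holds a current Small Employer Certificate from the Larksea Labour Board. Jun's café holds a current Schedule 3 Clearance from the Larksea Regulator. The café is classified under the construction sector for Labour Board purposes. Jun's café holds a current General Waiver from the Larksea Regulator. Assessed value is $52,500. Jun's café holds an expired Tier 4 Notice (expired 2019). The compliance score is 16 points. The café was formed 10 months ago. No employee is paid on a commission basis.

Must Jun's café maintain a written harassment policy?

Exception (a) requires that assessed value is below $52,500; but assessed value is $52,500, not below $52,500, so (a) is unavailable.
Exception (b) is satisfied on its face — the reference index is 555, meeting the 543 threshold; a current Small Employer Certificate is held. Turning to paragraphs (g)–(m): (g) operates — a current General Notice is held. (h) is engaged (the café is classified under the construction sector), but is set aside by (i): (i) is triggered — a current General Waiver is held. (j) would limit (i) — the qualifying period is 245 days, below the 255 days limit — but (k) sets (j) aside: (k) operates against (j): a current Schedule 3 Clearance is held. (l) would limit (k) — a current General Registration is held — but (m) sets (l) aside: (m) applies — the compliance score is 16 points, meeting the 16 points threshold. (b) is therefore removed.
All of (c)'s requirements are met (the baseline figure is 862, meeting the 847 threshold; the employer operates from a single site; a current Provisional Registration is held). Turning to paragraphs (n)–(o): (n) applies — at least one employee exceeds 30 hours/week. (o) is inapplicable (the registered capacity is 2,650 units, not less than 2,650 units), so (n) stands. So (c) is unavailable.
Exception (d) requires that the employer provides no cash remuneration (equity only); but employees are paid cash wages, so (d) is unavailable.
Exception (e) does not apply: annual gross revenue is $813,000, not below $801,000.
No exception is made out. Jun's café falls within the general rule.

Yes — Jun's café must maintain a written harassment policy.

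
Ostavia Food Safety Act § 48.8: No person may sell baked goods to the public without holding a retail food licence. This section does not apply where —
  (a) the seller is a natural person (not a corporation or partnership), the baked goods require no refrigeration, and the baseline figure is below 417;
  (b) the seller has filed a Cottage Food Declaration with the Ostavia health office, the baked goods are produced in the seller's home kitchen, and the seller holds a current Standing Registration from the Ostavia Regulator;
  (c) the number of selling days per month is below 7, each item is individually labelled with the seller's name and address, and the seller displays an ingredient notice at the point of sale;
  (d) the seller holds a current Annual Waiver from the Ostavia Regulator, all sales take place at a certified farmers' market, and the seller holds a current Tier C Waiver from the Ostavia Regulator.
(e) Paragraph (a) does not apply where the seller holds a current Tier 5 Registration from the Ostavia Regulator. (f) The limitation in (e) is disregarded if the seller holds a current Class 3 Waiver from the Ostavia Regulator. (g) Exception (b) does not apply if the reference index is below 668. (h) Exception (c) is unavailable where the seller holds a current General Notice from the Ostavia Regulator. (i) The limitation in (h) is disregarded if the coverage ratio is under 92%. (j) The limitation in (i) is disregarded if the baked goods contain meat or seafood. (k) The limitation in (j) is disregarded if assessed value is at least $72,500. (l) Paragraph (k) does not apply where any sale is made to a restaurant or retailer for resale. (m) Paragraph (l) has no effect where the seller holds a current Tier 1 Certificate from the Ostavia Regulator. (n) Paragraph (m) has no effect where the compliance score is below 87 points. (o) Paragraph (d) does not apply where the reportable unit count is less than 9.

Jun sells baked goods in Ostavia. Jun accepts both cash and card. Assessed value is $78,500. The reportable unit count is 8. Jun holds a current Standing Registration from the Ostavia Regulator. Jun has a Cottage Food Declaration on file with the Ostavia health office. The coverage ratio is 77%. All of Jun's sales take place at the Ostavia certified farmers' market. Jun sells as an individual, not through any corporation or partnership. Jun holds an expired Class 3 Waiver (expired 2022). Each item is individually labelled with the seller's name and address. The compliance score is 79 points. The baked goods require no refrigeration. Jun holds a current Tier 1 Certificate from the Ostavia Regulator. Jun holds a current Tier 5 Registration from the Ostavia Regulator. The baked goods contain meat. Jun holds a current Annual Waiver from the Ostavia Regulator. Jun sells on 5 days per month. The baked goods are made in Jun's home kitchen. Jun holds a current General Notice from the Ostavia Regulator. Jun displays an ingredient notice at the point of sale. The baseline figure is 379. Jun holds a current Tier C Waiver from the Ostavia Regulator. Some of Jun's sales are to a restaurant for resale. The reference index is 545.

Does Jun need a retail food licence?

Yes — Jun must hold a retail food licence.

Exception (a): the seller is a natural person; the baked goods are shelf-stable; the baseline figure is 379, below the 417 limit — every condition holds. However, paragraphs (e)–(f) must be considered: (e) is engaged — a current Tier 5 Registration is held. (f), which would lift (e), is not triggered — no current Class 3 Waiver is held. Exception (a) does not apply.
Exception (b)'s conditions are all satisfied: a Cottage Food Declaration is on file; the baked goods are home-kitchen produced; a current Standing Registration is held. However, paragraph (g) must be considered: (g) is engaged — the reference index is 545, below the 668 limit. So (b) is unavailable.
Exception (c) is satisfied on its face — the number of selling days per month is 5, below the 7 limit; items are individually labelled; an ingredient notice is displayed. But applying paragraphs (h)–(n): (h) operates against (c): a current General Notice is held. (i) is engaged (the coverage ratio is 77%, under the 92% limit), but is itself disapplied by (j): (j) is engaged — the baked goods contain meat. (k) operates (assessed value is $78,500, meeting the $72,500 threshold), but is itself disapplied by (l): (l) operates — some sales are to a restaurant for resale. (m) is engaged (a current Tier 1 Certificate is held), but is displaced by (n): (n) operates against (m): the compliance score is 79 points, below the 87 points limit. (c) is therefore removed.
All of (d)'s requirements are met (a current Annual Waiver is held; all sales are at a certified farmers' market; a current Tier C Waiver is held). But applying paragraph (o): (o) is engaged — the reportable unit count is 8, less than the 9 limit. Exception (d) does not apply.
Every exception is unavailable, so the rule governs.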